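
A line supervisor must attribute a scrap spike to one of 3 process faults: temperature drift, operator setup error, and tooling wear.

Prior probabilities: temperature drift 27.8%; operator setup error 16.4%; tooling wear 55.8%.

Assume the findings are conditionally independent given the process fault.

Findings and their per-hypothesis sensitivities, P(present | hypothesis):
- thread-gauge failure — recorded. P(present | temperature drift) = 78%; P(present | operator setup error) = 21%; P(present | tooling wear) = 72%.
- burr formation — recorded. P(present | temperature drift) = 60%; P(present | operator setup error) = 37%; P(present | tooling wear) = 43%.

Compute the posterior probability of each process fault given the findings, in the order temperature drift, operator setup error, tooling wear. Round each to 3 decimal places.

0.412, 0.040, 0.547

Multiply each prior by the joint likelihood of the evidence pattern:
  temperature drift: 0.278 × 0.78 × 0.60 = 0.1301
  operator setup error: 0.164 × 0.21 × 0.37 = 0.012743
  tooling wear: 0.558 × 0.72 × 0.43 = 0.17276
The unnormalized weights sum to 0.3156.
P(temperature drift | evidence) = 0.1301 / 0.3156 ≈ 0.412
P(operator setup error | evidence) = 0.012743 / 0.3156 ≈ 0.040
P(tooling wear | evidence) = 0.17276 / 0.3156 ≈ 0.547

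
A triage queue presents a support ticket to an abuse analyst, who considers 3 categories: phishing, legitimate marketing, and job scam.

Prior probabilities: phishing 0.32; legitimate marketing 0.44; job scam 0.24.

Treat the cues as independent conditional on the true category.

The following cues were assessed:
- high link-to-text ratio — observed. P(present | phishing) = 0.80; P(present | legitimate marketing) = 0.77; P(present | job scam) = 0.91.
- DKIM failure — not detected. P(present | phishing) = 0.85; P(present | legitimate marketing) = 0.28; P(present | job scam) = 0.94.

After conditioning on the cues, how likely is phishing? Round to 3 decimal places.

Multiply each prior by the joint likelihood of the cue pattern (using 1 − P(present | H) for each absent cue):
  phishing: 0.32 × 0.80 × (1 − 0.85) = 0.0384
  legitimate marketing: 0.44 × 0.77 × (1 − 0.28) = 0.24394
  job scam: 0.24 × 0.91 × (1 − 0.94) = 0.013104
Normalizing constant Z = 0.0384 + 0.24394 + 0.013104 = 0.29544.
P(phishing | evidence) = 0.0384 / 0.29544 ≈ 0.130.

0.130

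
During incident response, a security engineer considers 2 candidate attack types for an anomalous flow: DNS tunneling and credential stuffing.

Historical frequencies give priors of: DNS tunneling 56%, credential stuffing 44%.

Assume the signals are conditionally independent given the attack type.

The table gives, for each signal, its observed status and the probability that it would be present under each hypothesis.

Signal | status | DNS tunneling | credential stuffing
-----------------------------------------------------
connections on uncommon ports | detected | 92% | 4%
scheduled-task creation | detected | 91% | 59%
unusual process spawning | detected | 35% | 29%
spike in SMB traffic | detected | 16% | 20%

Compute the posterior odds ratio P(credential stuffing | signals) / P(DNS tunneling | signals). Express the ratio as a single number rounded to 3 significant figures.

Posterior odds equal prior odds times the likelihood ratio; only the two competing hypotheses matter.
  credential stuffing: 0.44 × 0.04 × 0.59 × 0.29 × 0.20 = 0.00060227
  DNS tunneling: 0.56 × 0.92 × 0.91 × 0.35 × 0.16 = 0.026255
Posterior odds = 0.00060227 / 0.026255 ≈ 0.0229.

0.0229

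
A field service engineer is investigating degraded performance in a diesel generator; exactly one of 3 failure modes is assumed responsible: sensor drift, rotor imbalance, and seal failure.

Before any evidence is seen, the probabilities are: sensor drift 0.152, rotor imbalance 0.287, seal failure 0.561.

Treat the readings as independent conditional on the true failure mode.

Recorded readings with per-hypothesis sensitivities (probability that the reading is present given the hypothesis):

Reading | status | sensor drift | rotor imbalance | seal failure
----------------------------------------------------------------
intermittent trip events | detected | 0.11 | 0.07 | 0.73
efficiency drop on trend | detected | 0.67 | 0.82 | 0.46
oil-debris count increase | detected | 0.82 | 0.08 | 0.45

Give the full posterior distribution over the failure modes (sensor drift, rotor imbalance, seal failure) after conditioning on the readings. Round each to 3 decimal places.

0.096, 0.014, 0.890

For each hypothesis, the unnormalized posterior weight is prior × product of the reading likelihoods:
  sensor drift: 0.152 × 0.11 × 0.67 × 0.82 = 0.009186
  rotor imbalance: 0.287 × 0.07 × 0.82 × 0.08 = 0.0013179
  seal failure: 0.561 × 0.73 × 0.46 × 0.45 = 0.084773
The unnormalized weights sum to 0.095277.
P(sensor drift | evidence) = 0.009186 / 0.095277 ≈ 0.096
P(rotor imbalance | evidence) = 0.0013179 / 0.095277 ≈ 0.014
P(seal failure | evidence) = 0.084773 / 0.095277 ≈ 0.890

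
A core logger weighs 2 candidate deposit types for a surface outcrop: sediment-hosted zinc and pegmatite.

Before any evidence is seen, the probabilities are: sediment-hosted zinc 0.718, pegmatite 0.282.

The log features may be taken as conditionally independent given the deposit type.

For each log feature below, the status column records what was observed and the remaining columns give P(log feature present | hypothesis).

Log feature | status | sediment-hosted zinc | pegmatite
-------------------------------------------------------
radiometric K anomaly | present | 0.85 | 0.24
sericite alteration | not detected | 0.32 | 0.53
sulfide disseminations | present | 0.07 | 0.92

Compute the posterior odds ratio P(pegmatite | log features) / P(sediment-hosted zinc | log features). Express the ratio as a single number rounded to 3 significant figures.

1.01

Posterior odds equal prior odds times the likelihood ratio; only the two competing hypotheses matter (using 1 − P(present | H) for each absent log feature).
  pegmatite: 0.282 × 0.24 × (1 − 0.53) × 0.92 = 0.029265
  sediment-hosted zinc: 0.718 × 0.85 × (1 − 0.32) × 0.07 = 0.02905
Posterior odds = 0.029265 / 0.02905 ≈ 1.01.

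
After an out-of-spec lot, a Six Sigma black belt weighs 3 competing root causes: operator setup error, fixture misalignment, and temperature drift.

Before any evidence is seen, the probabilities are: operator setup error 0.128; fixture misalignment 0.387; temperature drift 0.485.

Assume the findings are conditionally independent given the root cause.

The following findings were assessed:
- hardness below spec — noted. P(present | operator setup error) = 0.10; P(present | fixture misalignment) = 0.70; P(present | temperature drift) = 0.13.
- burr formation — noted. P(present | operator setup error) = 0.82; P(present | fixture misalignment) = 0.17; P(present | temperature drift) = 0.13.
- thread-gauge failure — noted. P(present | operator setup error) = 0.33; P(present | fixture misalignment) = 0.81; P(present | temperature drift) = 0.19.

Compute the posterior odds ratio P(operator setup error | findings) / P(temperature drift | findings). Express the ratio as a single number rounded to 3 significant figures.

Posterior odds equal prior odds times the likelihood ratio; only the two competing hypotheses matter.
  operator setup error: 0.128 × 0.10 × 0.82 × 0.33 = 0.0034637
  temperature drift: 0.485 × 0.13 × 0.13 × 0.19 = 0.0015573
Odds(operator setup error : temperature drift) = 0.0034637 / 0.0015573 ≈ 2.22.

2.22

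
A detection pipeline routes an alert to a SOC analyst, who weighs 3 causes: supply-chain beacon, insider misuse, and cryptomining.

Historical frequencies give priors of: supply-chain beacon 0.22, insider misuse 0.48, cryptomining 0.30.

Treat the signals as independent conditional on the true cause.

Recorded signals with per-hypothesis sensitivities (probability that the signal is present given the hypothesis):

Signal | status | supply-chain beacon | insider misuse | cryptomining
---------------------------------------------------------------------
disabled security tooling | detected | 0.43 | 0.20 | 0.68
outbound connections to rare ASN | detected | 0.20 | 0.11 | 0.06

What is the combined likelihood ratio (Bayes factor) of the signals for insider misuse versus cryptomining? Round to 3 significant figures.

0.539

Joint likelihood of the signal pattern under each hypothesis:
  insider misuse: 0.20 × 0.11 = 0.022
  cryptomining: 0.68 × 0.06 = 0.0408
Bayes factor = 0.022 / 0.0408 ≈ 0.539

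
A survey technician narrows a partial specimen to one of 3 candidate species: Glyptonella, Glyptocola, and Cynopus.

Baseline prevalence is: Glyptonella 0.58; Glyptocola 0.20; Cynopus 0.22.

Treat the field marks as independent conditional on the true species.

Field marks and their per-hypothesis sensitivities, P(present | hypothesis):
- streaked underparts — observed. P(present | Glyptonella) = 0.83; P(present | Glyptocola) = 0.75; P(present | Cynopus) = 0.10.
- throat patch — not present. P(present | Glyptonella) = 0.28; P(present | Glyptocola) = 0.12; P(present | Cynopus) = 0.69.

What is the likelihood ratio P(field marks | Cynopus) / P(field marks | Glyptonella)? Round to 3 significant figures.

0.0519

The Bayes factor is the ratio of the joint likelihoods of the field mark pattern under the two hypotheses (using 1 − P(present | H) for each absent field mark).
  Cynopus: 0.10 × (1 − 0.69) = 0.031
  Glyptonella: 0.83 × (1 − 0.28) = 0.5976
Bayes factor = 0.031 / 0.5976 ≈ 0.0519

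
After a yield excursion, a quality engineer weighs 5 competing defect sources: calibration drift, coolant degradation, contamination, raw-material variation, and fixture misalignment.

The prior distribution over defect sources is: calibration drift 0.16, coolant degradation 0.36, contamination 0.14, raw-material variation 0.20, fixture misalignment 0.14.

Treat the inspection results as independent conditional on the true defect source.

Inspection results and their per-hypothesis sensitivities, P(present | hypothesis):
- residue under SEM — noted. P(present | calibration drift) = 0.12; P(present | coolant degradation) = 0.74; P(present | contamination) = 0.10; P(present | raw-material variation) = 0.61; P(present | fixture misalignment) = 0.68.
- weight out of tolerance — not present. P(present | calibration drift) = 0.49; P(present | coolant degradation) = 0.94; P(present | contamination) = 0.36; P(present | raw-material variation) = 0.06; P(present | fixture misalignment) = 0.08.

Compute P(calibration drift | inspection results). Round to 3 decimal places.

Multiply each prior by the joint likelihood of the inspection result pattern (using 1 − P(present | H) for each absent inspection result):
  calibration drift: 0.16 × 0.12 × (1 − 0.49) = 0.009792
  coolant degradation: 0.36 × 0.74 × (1 − 0.94) = 0.015984
  contamination: 0.14 × 0.10 × (1 − 0.36) = 0.00896
  raw-material variation: 0.20 × 0.61 × (1 − 0.06) = 0.11468
  fixture misalignment: 0.14 × 0.68 × (1 − 0.08) = 0.087584
Normalizing constant Z = 0.009792 + 0.015984 + 0.00896 + 0.11468 + 0.087584 = 0.237.
P(calibration drift | evidence) = 0.009792 / 0.237 ≈ 0.041.

0.041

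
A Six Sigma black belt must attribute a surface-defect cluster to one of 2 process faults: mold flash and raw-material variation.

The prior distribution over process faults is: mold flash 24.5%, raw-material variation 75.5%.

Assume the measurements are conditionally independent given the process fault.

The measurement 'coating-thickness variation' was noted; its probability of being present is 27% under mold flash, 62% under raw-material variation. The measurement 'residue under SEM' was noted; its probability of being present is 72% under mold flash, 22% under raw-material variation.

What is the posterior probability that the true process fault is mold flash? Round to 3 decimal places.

Multiply each prior by the joint likelihood of the measurement pattern:
  mold flash: 0.245 × 0.27 × 0.72 = 0.047628
  raw-material variation: 0.755 × 0.62 × 0.22 = 0.10298
Marginal likelihood of the evidence = 0.15061.
P(mold flash | evidence) = 0.047628 / 0.15061 ≈ 0.316.

0.316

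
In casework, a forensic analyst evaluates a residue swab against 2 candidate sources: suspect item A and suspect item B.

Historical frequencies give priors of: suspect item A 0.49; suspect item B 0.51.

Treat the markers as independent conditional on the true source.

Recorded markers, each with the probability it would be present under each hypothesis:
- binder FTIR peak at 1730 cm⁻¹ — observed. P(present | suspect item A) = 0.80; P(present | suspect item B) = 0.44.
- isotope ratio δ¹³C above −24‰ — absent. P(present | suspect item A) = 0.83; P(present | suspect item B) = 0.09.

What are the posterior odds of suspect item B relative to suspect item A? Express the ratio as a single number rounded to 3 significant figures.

3.06

Unnormalized posterior weight (prior times the marker likelihoods) for each of the two hypotheses (using 1 − P(present | H) for each absent marker):
  suspect item B: 0.51 × 0.44 × (1 − 0.09) = 0.2042
  suspect item A: 0.49 × 0.80 × (1 − 0.83) = 0.06664
Posterior odds = 0.2042 / 0.06664 ≈ 3.06.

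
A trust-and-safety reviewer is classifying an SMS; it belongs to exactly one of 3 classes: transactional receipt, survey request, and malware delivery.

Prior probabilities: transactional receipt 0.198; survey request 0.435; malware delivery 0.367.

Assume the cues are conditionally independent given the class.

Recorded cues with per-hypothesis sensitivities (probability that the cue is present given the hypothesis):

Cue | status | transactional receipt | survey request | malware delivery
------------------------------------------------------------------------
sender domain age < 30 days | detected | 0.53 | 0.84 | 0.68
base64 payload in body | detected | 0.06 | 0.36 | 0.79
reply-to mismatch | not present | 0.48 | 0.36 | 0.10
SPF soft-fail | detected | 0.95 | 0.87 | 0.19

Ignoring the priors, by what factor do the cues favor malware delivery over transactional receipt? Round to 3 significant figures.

5.85

The Bayes factor is the ratio of the joint likelihoods of the cue pattern under the two hypotheses (using 1 − P(present | H) for each absent cue).
  malware delivery: 0.68 × 0.79 × (1 − 0.10) × 0.19 = 0.091861
  transactional receipt: 0.53 × 0.06 × (1 − 0.48) × 0.95 = 0.015709
Bayes factor = 0.091861 / 0.015709 ≈ 5.85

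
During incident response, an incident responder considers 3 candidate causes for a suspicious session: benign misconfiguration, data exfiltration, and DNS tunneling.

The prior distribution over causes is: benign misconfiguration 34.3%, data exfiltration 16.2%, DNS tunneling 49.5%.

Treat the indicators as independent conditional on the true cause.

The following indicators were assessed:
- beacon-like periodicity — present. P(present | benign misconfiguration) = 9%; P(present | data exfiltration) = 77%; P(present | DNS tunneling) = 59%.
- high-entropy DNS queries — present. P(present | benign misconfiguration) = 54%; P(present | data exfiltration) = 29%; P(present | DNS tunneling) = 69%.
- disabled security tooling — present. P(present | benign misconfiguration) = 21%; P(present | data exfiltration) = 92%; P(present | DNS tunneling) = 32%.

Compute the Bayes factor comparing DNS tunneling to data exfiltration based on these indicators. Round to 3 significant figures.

Take the product of per-indicator likelihoods under each hypothesis, then divide.
  DNS tunneling: 0.59 × 0.69 × 0.32 = 0.13027
  data exfiltration: 0.77 × 0.29 × 0.92 = 0.20544
Bayes factor = 0.13027 / 0.20544 ≈ 0.634

0.634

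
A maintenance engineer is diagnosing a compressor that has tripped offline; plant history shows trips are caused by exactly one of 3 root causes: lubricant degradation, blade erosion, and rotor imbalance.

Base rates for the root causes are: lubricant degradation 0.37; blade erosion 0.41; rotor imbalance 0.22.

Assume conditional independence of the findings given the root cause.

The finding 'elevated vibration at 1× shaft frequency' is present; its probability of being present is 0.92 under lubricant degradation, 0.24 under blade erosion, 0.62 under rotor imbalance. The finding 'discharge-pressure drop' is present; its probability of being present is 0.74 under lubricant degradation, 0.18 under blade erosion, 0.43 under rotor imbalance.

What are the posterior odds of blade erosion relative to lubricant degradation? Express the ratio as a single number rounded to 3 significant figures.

0.0703

Posterior odds equal prior odds times the likelihood ratio; only the two competing hypotheses matter.
  blade erosion: 0.41 × 0.24 × 0.18 = 0.017712
  lubricant degradation: 0.37 × 0.92 × 0.74 = 0.2519
Posterior odds = 0.017712 / 0.2519 ≈ 0.0703.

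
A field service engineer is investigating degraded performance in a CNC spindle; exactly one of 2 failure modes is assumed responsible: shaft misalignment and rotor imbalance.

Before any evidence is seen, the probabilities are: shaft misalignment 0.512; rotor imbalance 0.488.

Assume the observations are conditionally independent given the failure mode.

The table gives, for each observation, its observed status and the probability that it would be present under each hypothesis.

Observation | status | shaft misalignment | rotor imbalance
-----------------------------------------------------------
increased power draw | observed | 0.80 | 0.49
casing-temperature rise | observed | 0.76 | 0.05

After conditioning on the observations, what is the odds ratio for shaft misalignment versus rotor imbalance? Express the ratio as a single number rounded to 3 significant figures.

The normalizing constant cancels in an odds ratio, so compute prior × likelihood for the two hypotheses only:
  shaft misalignment: 0.512 × 0.80 × 0.76 = 0.3113
  rotor imbalance: 0.488 × 0.49 × 0.05 = 0.011956
Odds(shaft misalignment : rotor imbalance) = 0.3113 / 0.011956 ≈ 26.0.

26.0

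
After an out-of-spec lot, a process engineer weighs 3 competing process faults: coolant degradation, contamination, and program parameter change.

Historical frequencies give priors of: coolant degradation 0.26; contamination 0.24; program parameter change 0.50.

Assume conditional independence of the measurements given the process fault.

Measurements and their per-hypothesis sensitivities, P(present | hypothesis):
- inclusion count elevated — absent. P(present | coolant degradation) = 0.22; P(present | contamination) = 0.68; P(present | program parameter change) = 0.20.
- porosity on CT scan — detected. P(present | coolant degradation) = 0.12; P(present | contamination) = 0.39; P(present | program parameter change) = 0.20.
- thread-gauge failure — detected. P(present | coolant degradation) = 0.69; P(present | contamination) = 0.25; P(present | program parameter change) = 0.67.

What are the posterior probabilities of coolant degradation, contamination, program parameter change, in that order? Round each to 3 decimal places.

For each hypothesis, the unnormalized posterior weight is prior × product of the measurement likelihoods (using 1 − P(present | H) for each absent measurement):
  coolant degradation: 0.26 × (1 − 0.22) × 0.12 × 0.69 = 0.016792
  contamination: 0.24 × (1 − 0.68) × 0.39 × 0.25 = 0.007488
  program parameter change: 0.50 × (1 − 0.20) × 0.20 × 0.67 = 0.0536
Normalizing constant Z = 0.016792 + 0.007488 + 0.0536 = 0.07788.
P(coolant degradation | evidence) = 0.016792 / 0.07788 ≈ 0.216
P(contamination | evidence) = 0.007488 / 0.07788 ≈ 0.096
P(program parameter change | evidence) = 0.0536 / 0.07788 ≈ 0.688

0.216, 0.096, 0.688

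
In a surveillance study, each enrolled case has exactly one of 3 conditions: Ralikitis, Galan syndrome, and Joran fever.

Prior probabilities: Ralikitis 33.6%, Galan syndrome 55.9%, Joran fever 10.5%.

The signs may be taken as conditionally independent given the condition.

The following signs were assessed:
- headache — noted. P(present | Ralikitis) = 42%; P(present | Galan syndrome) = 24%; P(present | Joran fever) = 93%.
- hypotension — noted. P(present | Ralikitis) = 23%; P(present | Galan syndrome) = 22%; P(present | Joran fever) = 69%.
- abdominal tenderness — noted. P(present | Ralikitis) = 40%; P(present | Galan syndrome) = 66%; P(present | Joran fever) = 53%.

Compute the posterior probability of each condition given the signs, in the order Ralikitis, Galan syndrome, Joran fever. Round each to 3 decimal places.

0.190, 0.286, 0.524

By Bayes' rule with conditional independence, the unnormalized weight for each hypothesis is prior × ∏ likelihoods:
  Ralikitis: 0.336 × 0.42 × 0.23 × 0.40 = 0.012983
  Galan syndrome: 0.559 × 0.24 × 0.22 × 0.66 = 0.01948
  Joran fever: 0.105 × 0.93 × 0.69 × 0.53 = 0.035711
Marginal likelihood of the evidence = 0.068174.
P(Ralikitis | evidence) = 0.012983 / 0.068174 ≈ 0.190
P(Galan syndrome | evidence) = 0.01948 / 0.068174 ≈ 0.286
P(Joran fever | evidence) = 0.035711 / 0.068174 ≈ 0.524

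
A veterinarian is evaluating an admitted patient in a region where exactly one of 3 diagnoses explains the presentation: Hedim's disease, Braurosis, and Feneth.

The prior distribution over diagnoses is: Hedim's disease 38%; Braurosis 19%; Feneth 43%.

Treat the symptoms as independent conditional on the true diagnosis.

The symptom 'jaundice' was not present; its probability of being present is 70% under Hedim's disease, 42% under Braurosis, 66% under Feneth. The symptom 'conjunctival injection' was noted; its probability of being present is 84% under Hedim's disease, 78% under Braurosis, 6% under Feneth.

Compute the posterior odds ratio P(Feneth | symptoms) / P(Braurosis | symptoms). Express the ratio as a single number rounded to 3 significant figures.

0.102

Unnormalized posterior weight (prior times the symptom likelihoods) for each of the two hypotheses (using 1 − P(present | H) for each absent symptom):
  Feneth: 0.43 × (1 − 0.66) × 0.06 = 0.008772
  Braurosis: 0.19 × (1 − 0.42) × 0.78 = 0.085956
Odds(Feneth : Braurosis) = 0.008772 / 0.085956 ≈ 0.102.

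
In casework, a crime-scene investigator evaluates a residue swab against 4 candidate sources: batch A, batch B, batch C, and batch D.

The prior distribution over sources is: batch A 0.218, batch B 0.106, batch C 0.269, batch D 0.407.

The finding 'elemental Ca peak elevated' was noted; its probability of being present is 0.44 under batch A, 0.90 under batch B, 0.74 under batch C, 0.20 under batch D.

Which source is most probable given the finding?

Multiply each prior by the likelihood of the finding:
  batch A: 0.218 × 0.44 = 0.09592
  batch B: 0.106 × 0.90 = 0.0954
  batch C: 0.269 × 0.74 = 0.19906
  batch D: 0.407 × 0.20 = 0.0814
Normalizing constant Z = 0.09592 + 0.0954 + 0.19906 + 0.0814 = 0.47178.
P(batch A | evidence) ≈ 0.09592 / 0.47178 ≈ 0.203
P(batch B | evidence) ≈ 0.0954 / 0.47178 ≈ 0.202
P(batch C | evidence) ≈ 0.19906 / 0.47178 ≈ 0.422
P(batch D | evidence) ≈ 0.0814 / 0.47178 ≈ 0.173
The largest is 0.422, so batch C is most probable.

batch C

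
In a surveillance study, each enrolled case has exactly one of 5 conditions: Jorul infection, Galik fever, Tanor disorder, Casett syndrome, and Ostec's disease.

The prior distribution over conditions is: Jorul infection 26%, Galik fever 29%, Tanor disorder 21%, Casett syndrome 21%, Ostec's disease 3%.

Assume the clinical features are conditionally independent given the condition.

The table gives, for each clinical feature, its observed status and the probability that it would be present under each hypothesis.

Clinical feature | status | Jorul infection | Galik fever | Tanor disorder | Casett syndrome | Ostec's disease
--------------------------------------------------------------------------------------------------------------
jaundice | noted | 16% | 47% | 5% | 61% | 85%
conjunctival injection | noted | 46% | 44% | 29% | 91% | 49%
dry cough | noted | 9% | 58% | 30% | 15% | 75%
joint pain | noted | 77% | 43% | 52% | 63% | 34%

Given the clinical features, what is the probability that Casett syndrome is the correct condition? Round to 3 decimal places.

For each hypothesis, the unnormalized posterior weight is prior × product of the clinical feature likelihoods:
  Jorul infection: 0.26 × 0.16 × 0.46 × 0.09 × 0.77 = 0.0013261
  Galik fever: 0.29 × 0.47 × 0.44 × 0.58 × 0.43 = 0.014957
  Tanor disorder: 0.21 × 0.05 × 0.29 × 0.30 × 0.52 = 0.00047502
  Casett syndrome: 0.21 × 0.61 × 0.91 × 0.15 × 0.63 = 0.011016
  Ostec's disease: 0.03 × 0.85 × 0.49 × 0.75 × 0.34 = 0.0031862
The unnormalized weights sum to 0.03096.
P(Casett syndrome | evidence) = 0.011016 / 0.03096 ≈ 0.356.

0.356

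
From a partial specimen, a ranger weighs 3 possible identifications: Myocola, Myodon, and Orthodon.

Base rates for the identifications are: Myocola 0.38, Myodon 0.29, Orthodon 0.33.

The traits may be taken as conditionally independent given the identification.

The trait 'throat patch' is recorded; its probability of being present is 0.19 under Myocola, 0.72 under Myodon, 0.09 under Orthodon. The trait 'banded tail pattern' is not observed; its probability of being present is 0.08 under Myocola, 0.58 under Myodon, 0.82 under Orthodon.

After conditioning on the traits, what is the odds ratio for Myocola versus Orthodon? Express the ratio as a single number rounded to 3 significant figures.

12.4

The normalizing constant cancels in an odds ratio, so compute prior × likelihood for the two hypotheses only (using 1 − P(present | H) for each absent trait):
  Myocola: 0.38 × 0.19 × (1 − 0.08) = 0.066424
  Orthodon: 0.33 × 0.09 × (1 − 0.82) = 0.005346
Odds(Myocola : Orthodon) = 0.066424 / 0.005346 ≈ 12.4.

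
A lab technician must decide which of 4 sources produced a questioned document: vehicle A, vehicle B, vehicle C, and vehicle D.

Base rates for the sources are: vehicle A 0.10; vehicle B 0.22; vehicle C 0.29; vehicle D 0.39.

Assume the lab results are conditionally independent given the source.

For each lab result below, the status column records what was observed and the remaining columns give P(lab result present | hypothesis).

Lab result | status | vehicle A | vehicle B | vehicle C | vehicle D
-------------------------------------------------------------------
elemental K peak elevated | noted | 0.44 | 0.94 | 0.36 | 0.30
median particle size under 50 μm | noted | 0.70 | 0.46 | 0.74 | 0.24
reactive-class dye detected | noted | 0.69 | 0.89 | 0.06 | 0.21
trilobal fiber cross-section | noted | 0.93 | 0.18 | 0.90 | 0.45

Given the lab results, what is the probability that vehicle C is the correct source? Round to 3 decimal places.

For each hypothesis, the unnormalized posterior weight is prior × product of the lab result likelihoods:
  vehicle A: 0.10 × 0.44 × 0.70 × 0.69 × 0.93 = 0.019764
  vehicle B: 0.22 × 0.94 × 0.46 × 0.89 × 0.18 = 0.01524
  vehicle C: 0.29 × 0.36 × 0.74 × 0.06 × 0.90 = 0.0041718
  vehicle D: 0.39 × 0.30 × 0.24 × 0.21 × 0.45 = 0.0026536
Marginal likelihood of the evidence = 0.041829.
P(vehicle C | evidence) = 0.0041718 / 0.041829 ≈ 0.100.

0.100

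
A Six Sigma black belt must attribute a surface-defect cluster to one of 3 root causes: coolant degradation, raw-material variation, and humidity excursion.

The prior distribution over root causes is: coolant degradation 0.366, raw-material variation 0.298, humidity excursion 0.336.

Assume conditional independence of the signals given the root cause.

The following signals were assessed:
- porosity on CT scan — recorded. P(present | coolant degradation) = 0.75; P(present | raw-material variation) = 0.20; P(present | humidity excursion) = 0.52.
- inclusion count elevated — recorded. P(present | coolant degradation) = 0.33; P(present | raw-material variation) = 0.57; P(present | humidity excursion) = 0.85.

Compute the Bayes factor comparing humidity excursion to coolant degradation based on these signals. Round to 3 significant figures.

Joint likelihood of the signal pattern under each hypothesis:
  humidity excursion: 0.52 × 0.85 = 0.442
  coolant degradation: 0.75 × 0.33 = 0.2475
Bayes factor = 0.442 / 0.2475 ≈ 1.79

1.79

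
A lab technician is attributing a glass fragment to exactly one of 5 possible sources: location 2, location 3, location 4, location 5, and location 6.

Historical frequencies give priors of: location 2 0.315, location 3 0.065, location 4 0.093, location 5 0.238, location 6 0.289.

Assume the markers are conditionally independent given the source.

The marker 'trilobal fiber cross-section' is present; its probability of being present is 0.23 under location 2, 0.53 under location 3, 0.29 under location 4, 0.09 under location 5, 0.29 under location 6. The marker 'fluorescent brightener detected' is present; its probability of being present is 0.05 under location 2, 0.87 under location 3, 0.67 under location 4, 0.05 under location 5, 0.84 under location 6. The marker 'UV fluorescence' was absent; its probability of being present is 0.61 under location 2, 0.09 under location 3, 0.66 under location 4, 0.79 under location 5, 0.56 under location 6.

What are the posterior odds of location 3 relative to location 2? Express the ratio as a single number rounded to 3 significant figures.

The normalizing constant cancels in an odds ratio, so compute prior × likelihood for the two hypotheses only (using 1 − P(present | H) for each absent marker):
  location 3: 0.065 × 0.53 × 0.87 × (1 − 0.09) = 0.027274
  location 2: 0.315 × 0.23 × 0.05 × (1 − 0.61) = 0.0014128
Posterior odds = 0.027274 / 0.0014128 ≈ 19.3.

19.3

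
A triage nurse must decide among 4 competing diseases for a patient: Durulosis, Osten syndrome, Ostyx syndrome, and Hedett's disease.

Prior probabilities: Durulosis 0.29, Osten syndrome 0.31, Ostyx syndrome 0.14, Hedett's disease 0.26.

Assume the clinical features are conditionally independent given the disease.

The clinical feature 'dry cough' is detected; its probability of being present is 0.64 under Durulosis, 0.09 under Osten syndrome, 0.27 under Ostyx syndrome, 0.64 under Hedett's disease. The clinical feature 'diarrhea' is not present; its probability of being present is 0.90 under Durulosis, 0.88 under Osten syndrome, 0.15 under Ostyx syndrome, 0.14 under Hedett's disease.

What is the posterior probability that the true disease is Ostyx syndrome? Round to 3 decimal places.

Multiply each prior by the joint likelihood of the clinical feature pattern (using 1 − P(present | H) for each absent clinical feature):
  Durulosis: 0.29 × 0.64 × (1 − 0.90) = 0.01856
  Osten syndrome: 0.31 × 0.09 × (1 − 0.88) = 0.003348
  Ostyx syndrome: 0.14 × 0.27 × (1 − 0.15) = 0.03213
  Hedett's disease: 0.26 × 0.64 × (1 − 0.14) = 0.1431
The unnormalized weights sum to 0.19714.
P(Ostyx syndrome | evidence) = 0.03213 / 0.19714 ≈ 0.163.

0.163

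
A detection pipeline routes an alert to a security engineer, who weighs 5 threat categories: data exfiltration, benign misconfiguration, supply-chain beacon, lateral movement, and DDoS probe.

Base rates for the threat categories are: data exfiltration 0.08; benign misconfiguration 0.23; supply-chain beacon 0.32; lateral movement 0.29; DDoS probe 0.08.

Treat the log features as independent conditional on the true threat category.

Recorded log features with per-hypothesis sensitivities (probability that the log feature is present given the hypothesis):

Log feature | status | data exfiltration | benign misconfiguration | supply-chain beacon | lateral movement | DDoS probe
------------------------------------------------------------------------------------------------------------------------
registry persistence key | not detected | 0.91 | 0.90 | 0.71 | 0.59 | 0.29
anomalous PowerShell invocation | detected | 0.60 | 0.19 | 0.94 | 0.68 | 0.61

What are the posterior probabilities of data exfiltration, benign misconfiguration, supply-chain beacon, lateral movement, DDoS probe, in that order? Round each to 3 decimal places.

0.020, 0.021, 0.413, 0.382, 0.164

Multiply each prior by the joint likelihood of the log feature pattern (using 1 − P(present | H) for each absent log feature):
  data exfiltration: 0.08 × (1 − 0.91) × 0.60 = 0.00432
  benign misconfiguration: 0.23 × (1 − 0.90) × 0.19 = 0.00437
  supply-chain beacon: 0.32 × (1 − 0.71) × 0.94 = 0.087232
  lateral movement: 0.29 × (1 − 0.59) × 0.68 = 0.080852
  DDoS probe: 0.08 × (1 − 0.29) × 0.61 = 0.034648
Normalizing constant Z = 0.00432 + 0.00437 + 0.087232 + 0.080852 + 0.034648 = 0.21142.
P(data exfiltration | evidence) = 0.00432 / 0.21142 ≈ 0.020
P(benign misconfiguration | evidence) = 0.00437 / 0.21142 ≈ 0.021
P(supply-chain beacon | evidence) = 0.087232 / 0.21142 ≈ 0.413
P(lateral movement | evidence) = 0.080852 / 0.21142 ≈ 0.382
P(DDoS probe | evidence) = 0.034648 / 0.21142 ≈ 0.164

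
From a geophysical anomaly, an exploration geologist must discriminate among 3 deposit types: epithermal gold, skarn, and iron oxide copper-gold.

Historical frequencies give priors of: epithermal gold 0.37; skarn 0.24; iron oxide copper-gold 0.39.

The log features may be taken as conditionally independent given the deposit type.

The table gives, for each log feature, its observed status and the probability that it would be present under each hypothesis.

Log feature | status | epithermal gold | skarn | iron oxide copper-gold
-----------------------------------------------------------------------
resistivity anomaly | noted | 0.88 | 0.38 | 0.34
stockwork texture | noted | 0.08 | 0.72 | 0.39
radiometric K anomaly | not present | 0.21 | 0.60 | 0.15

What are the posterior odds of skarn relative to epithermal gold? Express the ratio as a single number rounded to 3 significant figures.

1.28

The normalizing constant cancels in an odds ratio, so compute prior × likelihood for the two hypotheses only (using 1 − P(present | H) for each absent log feature):
  skarn: 0.24 × 0.38 × 0.72 × (1 − 0.60) = 0.026266
  epithermal gold: 0.37 × 0.88 × 0.08 × (1 − 0.21) = 0.020578
Posterior odds = 0.026266 / 0.020578 ≈ 1.28.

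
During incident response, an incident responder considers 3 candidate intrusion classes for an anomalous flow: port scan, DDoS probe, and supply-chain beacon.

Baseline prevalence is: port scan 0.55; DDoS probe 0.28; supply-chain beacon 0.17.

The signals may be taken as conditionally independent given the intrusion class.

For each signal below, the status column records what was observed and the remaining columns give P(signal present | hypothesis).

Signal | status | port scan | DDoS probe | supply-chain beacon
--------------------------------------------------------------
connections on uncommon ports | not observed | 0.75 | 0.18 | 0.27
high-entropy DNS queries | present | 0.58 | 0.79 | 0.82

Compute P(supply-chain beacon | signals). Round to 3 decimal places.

For each hypothesis, the unnormalized posterior weight is prior × product of the signal likelihoods (using 1 − P(present | H) for each absent signal):
  port scan: 0.55 × (1 − 0.75) × 0.58 = 0.07975
  DDoS probe: 0.28 × (1 − 0.18) × 0.79 = 0.18138
  supply-chain beacon: 0.17 × (1 − 0.27) × 0.82 = 0.10176
The unnormalized weights sum to 0.3629.
P(supply-chain beacon | evidence) = 0.10176 / 0.3629 ≈ 0.280.

0.280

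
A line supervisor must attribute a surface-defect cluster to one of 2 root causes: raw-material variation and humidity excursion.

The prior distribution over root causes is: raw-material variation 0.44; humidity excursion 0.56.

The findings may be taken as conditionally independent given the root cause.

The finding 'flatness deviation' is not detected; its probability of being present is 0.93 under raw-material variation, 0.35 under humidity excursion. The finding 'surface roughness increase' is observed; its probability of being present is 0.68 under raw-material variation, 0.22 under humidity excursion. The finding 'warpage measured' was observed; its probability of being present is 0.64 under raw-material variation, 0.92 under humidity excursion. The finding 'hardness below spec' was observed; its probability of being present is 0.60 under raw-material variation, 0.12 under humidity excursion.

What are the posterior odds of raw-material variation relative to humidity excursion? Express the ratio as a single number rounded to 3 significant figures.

The normalizing constant cancels in an odds ratio, so compute prior × likelihood for the two hypotheses only (using 1 − P(present | H) for each absent finding):
  raw-material variation: 0.44 × (1 − 0.93) × 0.68 × 0.64 × 0.60 = 0.0080425
  humidity excursion: 0.56 × (1 − 0.35) × 0.22 × 0.92 × 0.12 = 0.0088408
Odds(raw-material variation : humidity excursion) = 0.0080425 / 0.0088408 ≈ 0.910.

0.910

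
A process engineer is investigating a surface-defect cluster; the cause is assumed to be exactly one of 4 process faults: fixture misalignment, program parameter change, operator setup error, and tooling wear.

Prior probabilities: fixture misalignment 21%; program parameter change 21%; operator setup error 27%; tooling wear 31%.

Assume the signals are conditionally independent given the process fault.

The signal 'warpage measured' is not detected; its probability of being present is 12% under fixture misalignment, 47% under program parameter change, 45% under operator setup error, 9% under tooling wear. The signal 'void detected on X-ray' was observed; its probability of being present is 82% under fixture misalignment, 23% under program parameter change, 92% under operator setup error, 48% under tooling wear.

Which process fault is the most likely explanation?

For each hypothesis, the unnormalized posterior weight is prior × product of the signal likelihoods (using 1 − P(present | H) for each absent signal):
  fixture misalignment: 0.21 × (1 − 0.12) × 0.82 = 0.15154
  program parameter change: 0.21 × (1 − 0.47) × 0.23 = 0.025599
  operator setup error: 0.27 × (1 − 0.45) × 0.92 = 0.13662
  tooling wear: 0.31 × (1 − 0.09) × 0.48 = 0.13541
Marginal likelihood of the evidence = 0.44916.
P(fixture misalignment | evidence) ≈ 0.15154 / 0.44916 ≈ 0.337
P(program parameter change | evidence) ≈ 0.025599 / 0.44916 ≈ 0.057
P(operator setup error | evidence) ≈ 0.13662 / 0.44916 ≈ 0.304
P(tooling wear | evidence) ≈ 0.13541 / 0.44916 ≈ 0.301
The largest is 0.337, so fixture misalignment is most probable.

fixture misalignment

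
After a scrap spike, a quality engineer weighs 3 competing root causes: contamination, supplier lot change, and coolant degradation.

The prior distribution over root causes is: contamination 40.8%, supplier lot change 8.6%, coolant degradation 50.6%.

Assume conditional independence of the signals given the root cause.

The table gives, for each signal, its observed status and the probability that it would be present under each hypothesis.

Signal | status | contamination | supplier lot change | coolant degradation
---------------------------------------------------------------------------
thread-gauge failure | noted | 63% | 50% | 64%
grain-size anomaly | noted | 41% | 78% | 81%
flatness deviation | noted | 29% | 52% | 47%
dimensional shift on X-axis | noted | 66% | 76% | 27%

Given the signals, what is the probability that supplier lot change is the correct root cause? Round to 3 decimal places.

By Bayes' rule with conditional independence, the unnormalized weight for each hypothesis is prior × ∏ likelihoods:
  contamination: 0.408 × 0.63 × 0.41 × 0.29 × 0.66 = 0.020171
  supplier lot change: 0.086 × 0.50 × 0.78 × 0.52 × 0.76 = 0.013255
  coolant degradation: 0.506 × 0.64 × 0.81 × 0.47 × 0.27 = 0.033287
Normalizing constant Z = 0.020171 + 0.013255 + 0.033287 = 0.066713.
P(supplier lot change | evidence) = 0.013255 / 0.066713 ≈ 0.199.

0.199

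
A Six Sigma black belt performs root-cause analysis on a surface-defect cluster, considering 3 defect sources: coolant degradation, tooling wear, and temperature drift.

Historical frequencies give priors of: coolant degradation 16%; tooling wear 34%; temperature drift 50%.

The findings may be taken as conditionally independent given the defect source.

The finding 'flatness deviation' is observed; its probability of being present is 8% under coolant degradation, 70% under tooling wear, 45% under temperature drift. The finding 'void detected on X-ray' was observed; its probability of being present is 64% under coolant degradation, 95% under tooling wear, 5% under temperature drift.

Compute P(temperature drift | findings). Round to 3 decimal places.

By Bayes' rule with conditional independence, the unnormalized weight for each hypothesis is prior × ∏ likelihoods:
  coolant degradation: 0.16 × 0.08 × 0.64 = 0.008192
  tooling wear: 0.34 × 0.70 × 0.95 = 0.2261
  temperature drift: 0.50 × 0.45 × 0.05 = 0.01125
Marginal likelihood of the evidence = 0.24554.
P(temperature drift | evidence) = 0.01125 / 0.24554 ≈ 0.046.

0.046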